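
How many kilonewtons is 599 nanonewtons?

nano = 10⁻⁹, kilo = 10³; factor is 10⁻¹².
599 × 10⁻¹² = 0.000000000599

0.000000000599 kilonewtons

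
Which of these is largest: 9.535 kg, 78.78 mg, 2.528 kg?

9.535 kg

9.535 kg = 9535 g
78.78 mg = 0.07878 g
2.528 kg = 2528 g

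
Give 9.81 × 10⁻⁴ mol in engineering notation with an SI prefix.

981 umol

= 981 × 10⁻⁶ mol; 10⁻⁶ is micro.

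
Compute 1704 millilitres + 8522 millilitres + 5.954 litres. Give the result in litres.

In litres:
  1704 millilitres = 1704 × 10⁻³ litres = 1.704
  8522 millilitres = 8522 × 10⁻³ litres = 8.522
  5.954 litres → 5.954
Sum: 1.704 + 8.522 + 5.954 = 16.18

16.18 litres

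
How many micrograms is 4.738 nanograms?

nano = 10⁻⁹, micro = 10⁻⁶; factor is 10⁻³.
4.738 × 10⁻³ = 0.004738

0.004738 micrograms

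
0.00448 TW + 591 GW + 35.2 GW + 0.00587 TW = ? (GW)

In GW:
  0.00448 TW = 0.00448 × 10³ GW = 4.48
  591 GW → 591
  35.2 GW → 35.2
  0.00587 TW = 0.00587 × 10³ GW = 5.87
Sum: 4.48 + 591 + 35.2 + 5.87 = 636.55

636.55 GW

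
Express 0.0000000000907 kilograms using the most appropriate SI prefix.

90.7 nanograms

= 90.7 × 10⁻⁹ grams; 10⁻⁹ is nano.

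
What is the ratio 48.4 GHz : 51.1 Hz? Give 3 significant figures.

947000000

(48.4 × 10^9) / (51.1) = 0.9472 × 10^9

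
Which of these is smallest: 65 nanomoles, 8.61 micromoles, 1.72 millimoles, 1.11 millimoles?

65 nanomoles = 0.000000065 moles
8.61 micromoles = 0.00000861 moles
1.72 millimoles = 0.00172 moles
1.11 millimoles = 0.00111 moles

65 nanomoles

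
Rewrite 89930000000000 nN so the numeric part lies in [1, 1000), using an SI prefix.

89.93 kN

= 89.93 × 10^3 N; 10^3 is kilo.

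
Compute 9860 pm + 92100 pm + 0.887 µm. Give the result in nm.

In nm:
  9860 pm = 9860 × 10^-3 nm = 9.86
  92100 pm = 92100 × 10^-3 nm = 92.1
  0.887 µm = 0.887 × 10^3 nm = 887
Sum: 9.86 + 92.1 + 887 = 988.96

988.96 nm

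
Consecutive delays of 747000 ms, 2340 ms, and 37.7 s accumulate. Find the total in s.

787.04 s

In s:
  747000 ms = 747000e-3 s = 747
  2340 ms = 2340e-3 s = 2.34
  37.7 s → 37.7
Sum: 747 + 2.34 + 37.7 = 787.04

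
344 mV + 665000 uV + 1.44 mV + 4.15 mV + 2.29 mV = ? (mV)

1016.88 mV

In mV:
  344 mV → 344
  665000 uV = 665000 × 10^-3 mV = 665
  1.44 mV → 1.44
  4.15 mV → 4.15
  2.29 mV → 2.29
Sum: 344 + 665 + 1.44 + 4.15 + 2.29 = 1016.88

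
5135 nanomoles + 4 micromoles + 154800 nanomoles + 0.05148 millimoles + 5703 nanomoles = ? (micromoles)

221.118 micromoles

In micromoles:
  5135 nanomoles = 5135 × 10^-3 micromoles = 5.135
  4 micromoles → 4
  154800 nanomoles = 154800 × 10^-3 micromoles = 154.8
  0.05148 millimoles = 0.05148 × 10^3 micromoles = 51.48
  5703 nanomoles = 5703 × 10^-3 micromoles = 5.703
Sum: 5.135 + 4 + 154.8 + 51.48 + 5.703 = 221.118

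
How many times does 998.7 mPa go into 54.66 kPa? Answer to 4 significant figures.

54730

(54.66e3) / (998.7e-3) = 0.054731e6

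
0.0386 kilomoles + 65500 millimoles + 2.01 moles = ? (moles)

106.11 moles

In moles:
  0.0386 kilomoles = 0.0386e3 moles = 38.6
  65500 millimoles = 65500e-3 moles = 65.5
  2.01 moles → 2.01
Sum: 38.6 + 65.5 + 2.01 = 106.11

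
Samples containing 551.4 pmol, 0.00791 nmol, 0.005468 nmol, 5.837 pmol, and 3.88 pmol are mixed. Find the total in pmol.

In pmol:
  551.4 pmol → 551.4
  0.00791 nmol = 0.00791 × 10^3 pmol = 7.91
  0.005468 nmol = 0.005468 × 10^3 pmol = 5.468
  5.837 pmol → 5.837
  3.88 pmol → 3.88
Sum: 551.4 + 7.91 + 5.468 + 5.837 + 3.88 = 574.495

574.495 pmol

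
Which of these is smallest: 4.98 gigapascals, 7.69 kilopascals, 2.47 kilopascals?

2.47 kilopascals

4.98 gigapascals = 4980000000 pascals
7.69 kilopascals = 7690 pascals
2.47 kilopascals = 2470 pascals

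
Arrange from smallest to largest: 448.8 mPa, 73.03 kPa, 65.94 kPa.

448.8 mPa < 65.94 kPa < 73.03 kPa

448.8 mPa = 0.4488 Pa
73.03 kPa = 73030 Pa
65.94 kPa = 65940 Pa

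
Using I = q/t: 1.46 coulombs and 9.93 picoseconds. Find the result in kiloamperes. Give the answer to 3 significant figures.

(1.46) / (9.93 × 10⁻¹²) = 0.14703 × 10¹² A

147000000 kiloamperes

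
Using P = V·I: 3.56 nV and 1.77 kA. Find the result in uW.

3.56 × 10⁻⁹ × 1.77 × 10³ = 6.3012 × 10⁻⁶ W

6.3012 uW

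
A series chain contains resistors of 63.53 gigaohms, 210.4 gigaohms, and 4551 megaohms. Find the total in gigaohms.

In gigaohms:
  63.53 gigaohms → 63.53
  210.4 gigaohms → 210.4
  4551 megaohms = 4551 × 10⁻³ gigaohms = 4.551
Sum: 63.53 + 210.4 + 4.551 = 278.481

278.481 gigaohms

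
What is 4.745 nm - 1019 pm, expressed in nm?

3.726 nm

In nm:
  4.745 nm → 4.745
  1019 pm = 1019e-3 nm = 1.019
Difference: 4.745 - 1.019 = 3.726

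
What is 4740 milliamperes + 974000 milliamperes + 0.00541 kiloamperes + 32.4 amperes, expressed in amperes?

1016.55 amperes

In amperes:
  4740 milliamperes = 4740e-3 amperes = 4.74
  974000 milliamperes = 974000e-3 amperes = 974
  0.00541 kiloamperes = 0.00541e3 amperes = 5.41
  32.4 amperes → 32.4
Sum: 4.74 + 974 + 5.41 + 32.4 = 1016.55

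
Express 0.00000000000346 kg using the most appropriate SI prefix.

= 3.46 × 10^-9 g; 10^-9 is nano.

3.46 ng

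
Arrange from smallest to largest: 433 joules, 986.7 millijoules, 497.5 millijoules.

497.5 millijoules < 986.7 millijoules < 433 joules

433 joules = 433 joules
986.7 millijoules = 0.9867 joules
497.5 millijoules = 0.4975 joules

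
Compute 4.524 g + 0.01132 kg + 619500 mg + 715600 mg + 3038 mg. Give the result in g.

1353.982 g

In g:
  4.524 g → 4.524
  0.01132 kg = 0.01132e3 g = 11.32
  619500 mg = 619500e-3 g = 619.5
  715600 mg = 715600e-3 g = 715.6
  3038 mg = 3038e-3 g = 3.038
Sum: 4.524 + 11.32 + 619.5 + 715.6 + 3.038 = 1353.982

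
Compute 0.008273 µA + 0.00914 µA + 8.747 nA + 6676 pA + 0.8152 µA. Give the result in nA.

848.036 nA

In nA:
  0.008273 µA = 0.008273e3 nA = 8.273
  0.00914 µA = 0.00914e3 nA = 9.14
  8.747 nA → 8.747
  6676 pA = 6676e-3 nA = 6.676
  0.8152 µA = 0.8152e3 nA = 815.2
Sum: 8.273 + 9.14 + 8.747 + 6.676 + 815.2 = 848.036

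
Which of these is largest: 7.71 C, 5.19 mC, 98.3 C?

7.71 C = 7.71 C
5.19 mC = 0.00519 C
98.3 C = 98.3 C

98.3 C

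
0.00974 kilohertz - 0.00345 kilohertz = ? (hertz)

In hertz:
  0.00974 kilohertz = 0.00974e3 hertz = 9.74
  0.00345 kilohertz = 0.00345e3 hertz = 3.45
Difference: 9.74 - 3.45 = 6.29

6.29 hertz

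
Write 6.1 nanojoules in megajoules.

0.0000000000000061 megajoules

nano = 1e-9, mega = 1e6; factor is 1e-15.
6.1 × 1e-15 = 0.0000000000000061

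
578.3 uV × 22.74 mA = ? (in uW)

578.3 × 10⁻⁶ × 22.74 × 10⁻³ = 13150.542 × 10⁻⁹ W

13.150542 uW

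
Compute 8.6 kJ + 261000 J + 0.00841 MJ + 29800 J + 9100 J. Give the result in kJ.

In kJ:
  8.6 kJ → 8.6
  261000 J = 261000 × 10⁻³ kJ = 261
  0.00841 MJ = 0.00841 × 10³ kJ = 8.41
  29800 J = 29800 × 10⁻³ kJ = 29.8
  9100 J = 9100 × 10⁻³ kJ = 9.1
Sum: 8.6 + 261 + 8.41 + 29.8 + 9.1 = 316.91

316.91 kJ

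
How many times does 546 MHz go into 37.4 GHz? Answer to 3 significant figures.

68.5

(37.4 × 10⁹) / (546 × 10⁶) = 0.0685 × 10³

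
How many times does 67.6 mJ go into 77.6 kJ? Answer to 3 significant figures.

1150000

(77.6 × 10^3) / (67.6 × 10^-3) = 1.148 × 10^6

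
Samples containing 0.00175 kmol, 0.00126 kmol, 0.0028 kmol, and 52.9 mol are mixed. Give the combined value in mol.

In mol:
  0.00175 kmol = 0.00175e3 mol = 1.75
  0.00126 kmol = 0.00126e3 mol = 1.26
  0.0028 kmol = 0.0028e3 mol = 2.8
  52.9 mol → 52.9
Sum: 1.75 + 1.26 + 2.8 + 52.9 = 58.71

58.71 mol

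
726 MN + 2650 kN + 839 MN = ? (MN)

In MN:
  726 MN → 726
  2650 kN = 2650 × 10^-3 MN = 2.65
  839 MN → 839
Sum: 726 + 2.65 + 839 = 1567.65

1567.65 MN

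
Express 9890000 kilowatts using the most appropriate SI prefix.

= 9.89 × 10⁹ watts; 10⁹ is giga.

9.89 gigawatts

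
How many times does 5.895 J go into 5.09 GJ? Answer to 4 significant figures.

(5.09e9) / (5.895) = 0.86344e9

863400000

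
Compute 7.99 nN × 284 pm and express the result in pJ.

0.00000226916 pJ

7.99 × 10^-9 × 284 × 10^-12 = 2269.16 × 10^-21 J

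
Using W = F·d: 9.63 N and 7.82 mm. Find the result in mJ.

9.63 × 7.82e-3 = 75.3066e-3 J

75.3066 mJ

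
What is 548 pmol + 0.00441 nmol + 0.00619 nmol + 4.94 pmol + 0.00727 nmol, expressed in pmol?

570.81 pmol

In pmol:
  548 pmol → 548
  0.00441 nmol = 0.00441 × 10^3 pmol = 4.41
  0.00619 nmol = 0.00619 × 10^3 pmol = 6.19
  4.94 pmol → 4.94
  0.00727 nmol = 0.00727 × 10^3 pmol = 7.27
Sum: 548 + 4.41 + 6.19 + 4.94 + 7.27 = 570.81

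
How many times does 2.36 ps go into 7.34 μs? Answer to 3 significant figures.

3110000

(7.34e-6) / (2.36e-12) = 3.11e6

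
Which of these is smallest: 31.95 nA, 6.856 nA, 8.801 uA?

31.95 nA = 0.00000003195 A
6.856 nA = 0.000000006856 A
8.801 uA = 0.000008801 A

6.856 nA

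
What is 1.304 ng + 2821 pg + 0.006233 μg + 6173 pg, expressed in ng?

In ng:
  1.304 ng → 1.304
  2821 pg = 2821e-3 ng = 2.821
  0.006233 μg = 0.006233e3 ng = 6.233
  6173 pg = 6173e-3 ng = 6.173
Sum: 1.304 + 2.821 + 6.233 + 6.173 = 16.531

16.531 ng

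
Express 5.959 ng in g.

nano = 10^-9, (no prefix) = 10^0; factor is 10^-9.
5.959 × 10^-9 = 0.000000005959

0.000000005959 g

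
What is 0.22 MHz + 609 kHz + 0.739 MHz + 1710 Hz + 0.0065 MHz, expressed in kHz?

In kHz:
  0.22 MHz = 0.22e3 kHz = 220
  609 kHz → 609
  0.739 MHz = 0.739e3 kHz = 739
  1710 Hz = 1710e-3 kHz = 1.71
  0.0065 MHz = 0.0065e3 kHz = 6.5
Sum: 220 + 609 + 739 + 1.71 + 6.5 = 1576.21

1576.21 kHz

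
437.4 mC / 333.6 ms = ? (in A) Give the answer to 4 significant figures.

(437.4 × 10^-3) / (333.6 × 10^-3) = 1.31115 A

1.311 A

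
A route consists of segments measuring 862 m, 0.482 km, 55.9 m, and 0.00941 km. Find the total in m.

In m:
  862 m → 862
  0.482 km = 0.482 × 10^3 m = 482
  55.9 m → 55.9
  0.00941 km = 0.00941 × 10^3 m = 9.41
Sum: 862 + 482 + 55.9 + 9.41 = 1409.31

1409.31 m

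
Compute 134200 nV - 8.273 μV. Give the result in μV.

125.927 μV

In μV:
  134200 nV = 134200e-3 μV = 134.2
  8.273 μV → 8.273
Difference: 134.2 - 8.273 = 125.927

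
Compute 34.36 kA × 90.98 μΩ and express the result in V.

34.36 × 10^3 × 90.98 × 10^-6 = 3126.0728 × 10^-3 V

3.1260728 V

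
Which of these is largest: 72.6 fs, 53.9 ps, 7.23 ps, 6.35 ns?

72.6 fs = 0.0000000000000726 s
53.9 ps = 0.0000000000539 s
7.23 ps = 0.00000000000723 s
6.35 ns = 0.00000000635 s

6.35 ns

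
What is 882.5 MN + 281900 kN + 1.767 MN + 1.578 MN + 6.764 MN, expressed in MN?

1174.509 MN

In MN:
  882.5 MN → 882.5
  281900 kN = 281900 × 10⁻³ MN = 281.9
  1.767 MN → 1.767
  1.578 MN → 1.578
  6.764 MN → 6.764
Sum: 882.5 + 281.9 + 1.767 + 1.578 + 6.764 = 1174.509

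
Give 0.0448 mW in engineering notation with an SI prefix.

= 44.8 × 10⁻⁶ W; 10⁻⁶ is micro.

44.8 uW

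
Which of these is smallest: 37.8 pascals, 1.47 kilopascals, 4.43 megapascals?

37.8 pascals = 37.8 pascals
1.47 kilopascals = 1470 pascals
4.43 megapascals = 4430000 pascals

37.8 pascals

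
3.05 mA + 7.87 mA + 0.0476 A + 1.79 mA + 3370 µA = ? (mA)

In mA:
  3.05 mA → 3.05
  7.87 mA → 7.87
  0.0476 A = 0.0476 × 10³ mA = 47.6
  1.79 mA → 1.79
  3370 µA = 3370 × 10⁻³ mA = 3.37
Sum: 3.05 + 7.87 + 47.6 + 1.79 + 3.37 = 63.68

63.68 mA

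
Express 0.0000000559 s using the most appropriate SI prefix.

= 55.9 × 10^-9 s; 10^-9 is nano.

55.9 ns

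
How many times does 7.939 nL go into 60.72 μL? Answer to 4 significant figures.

7648

(60.72e-6) / (7.939e-9) = 7.6483e3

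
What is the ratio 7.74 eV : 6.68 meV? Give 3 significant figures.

(7.74) / (6.68 × 10⁻³) = 1.159 × 10³

1160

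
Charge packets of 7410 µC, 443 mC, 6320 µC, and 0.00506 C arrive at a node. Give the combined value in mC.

In mC:
  7410 µC = 7410e-3 mC = 7.41
  443 mC → 443
  6320 µC = 6320e-3 mC = 6.32
  0.00506 C = 0.00506e3 mC = 5.06
Sum: 7.41 + 443 + 6.32 + 5.06 = 461.79

461.79 mC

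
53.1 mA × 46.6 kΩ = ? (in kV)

53.1 × 10^-3 × 46.6 × 10^3 = 2474.46 V

2.47446 kV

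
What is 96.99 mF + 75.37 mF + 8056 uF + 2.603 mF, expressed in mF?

183.019 mF

In mF:
  96.99 mF → 96.99
  75.37 mF → 75.37
  8056 uF = 8056 × 10⁻³ mF = 8.056
  2.603 mF → 2.603
Sum: 96.99 + 75.37 + 8.056 + 2.603 = 183.019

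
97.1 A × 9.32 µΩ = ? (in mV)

0.904972 mV

97.1 × 9.32e-6 = 904.972e-6 V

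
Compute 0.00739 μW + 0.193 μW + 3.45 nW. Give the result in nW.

203.84 nW

In nW:
  0.00739 μW = 0.00739 × 10³ nW = 7.39
  0.193 μW = 0.193 × 10³ nW = 193
  3.45 nW → 3.45
Sum: 7.39 + 193 + 3.45 = 203.84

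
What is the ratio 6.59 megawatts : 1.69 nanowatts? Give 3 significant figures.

(6.59 × 10⁶) / (1.69 × 10⁻⁹) = 3.899 × 10¹⁵

3900000000000000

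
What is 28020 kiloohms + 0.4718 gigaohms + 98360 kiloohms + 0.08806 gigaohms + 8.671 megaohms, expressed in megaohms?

694.911 megaohms

In megaohms:
  28020 kiloohms = 28020 × 10^-3 megaohms = 28.02
  0.4718 gigaohms = 0.4718 × 10^3 megaohms = 471.8
  98360 kiloohms = 98360 × 10^-3 megaohms = 98.36
  0.08806 gigaohms = 0.08806 × 10^3 megaohms = 88.06
  8.671 megaohms → 8.671
Sum: 28.02 + 471.8 + 98.36 + 88.06 + 8.671 = 694.911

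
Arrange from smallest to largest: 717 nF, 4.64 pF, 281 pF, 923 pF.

717 nF = 0.000000717 F
4.64 pF = 0.00000000000464 F
281 pF = 0.000000000281 F
923 pF = 0.000000000923 F

4.64 pF < 281 pF < 923 pF < 717 nF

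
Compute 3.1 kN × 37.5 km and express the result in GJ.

3.1 × 10^3 × 37.5 × 10^3 = 116.25 × 10^6 J

0.11625 GJ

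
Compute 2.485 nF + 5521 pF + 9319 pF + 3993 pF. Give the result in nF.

In nF:
  2.485 nF → 2.485
  5521 pF = 5521e-3 nF = 5.521
  9319 pF = 9319e-3 nF = 9.319
  3993 pF = 3993e-3 nF = 3.993
Sum: 2.485 + 5.521 + 9.319 + 3.993 = 21.318

21.318 nF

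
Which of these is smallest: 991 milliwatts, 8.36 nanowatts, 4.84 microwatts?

8.36 nanowatts

991 milliwatts = 0.991 watts
8.36 nanowatts = 0.00000000836 watts
4.84 microwatts = 0.00000484 watts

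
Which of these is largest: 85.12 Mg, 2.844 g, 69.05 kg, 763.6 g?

85.12 Mg

85.12 Mg = 85120000 g
2.844 g = 2.844 g
69.05 kg = 69050 g
763.6 g = 763.6 g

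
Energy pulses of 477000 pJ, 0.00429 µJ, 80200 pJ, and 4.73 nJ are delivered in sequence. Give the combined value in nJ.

566.22 nJ

In nJ:
  477000 pJ = 477000 × 10^-3 nJ = 477
  0.00429 µJ = 0.00429 × 10^3 nJ = 4.29
  80200 pJ = 80200 × 10^-3 nJ = 80.2
  4.73 nJ → 4.73
Sum: 477 + 4.29 + 80.2 + 4.73 = 566.22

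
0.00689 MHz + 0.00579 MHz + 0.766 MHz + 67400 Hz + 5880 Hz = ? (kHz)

851.96 kHz

In kHz:
  0.00689 MHz = 0.00689e3 kHz = 6.89
  0.00579 MHz = 0.00579e3 kHz = 5.79
  0.766 MHz = 0.766e3 kHz = 766
  67400 Hz = 67400e-3 kHz = 67.4
  5880 Hz = 5880e-3 kHz = 5.88
Sum: 6.89 + 5.79 + 766 + 67.4 + 5.88 = 851.96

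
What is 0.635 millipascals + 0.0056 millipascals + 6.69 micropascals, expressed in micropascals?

647.29 micropascals

In micropascals:
  0.635 millipascals = 0.635e3 micropascals = 635
  0.0056 millipascals = 0.0056e3 micropascals = 5.6
  6.69 micropascals → 6.69
Sum: 635 + 5.6 + 6.69 = 647.29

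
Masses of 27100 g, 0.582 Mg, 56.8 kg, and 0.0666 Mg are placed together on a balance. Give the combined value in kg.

In kg:
  27100 g = 27100 × 10^-3 kg = 27.1
  0.582 Mg = 0.582 × 10^3 kg = 582
  56.8 kg → 56.8
  0.0666 Mg = 0.0666 × 10^3 kg = 66.6
Sum: 27.1 + 582 + 56.8 + 66.6 = 732.5

732.5 kg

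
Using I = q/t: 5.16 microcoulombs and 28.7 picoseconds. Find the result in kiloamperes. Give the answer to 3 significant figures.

180 kiloamperes

(5.16e-6) / (28.7e-12) = 0.17979e6 A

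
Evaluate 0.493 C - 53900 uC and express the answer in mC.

In mC:
  0.493 C = 0.493e3 mC = 493
  53900 uC = 53900e-3 mC = 53.9
Difference: 493 - 53.9 = 439.1

439.1 mC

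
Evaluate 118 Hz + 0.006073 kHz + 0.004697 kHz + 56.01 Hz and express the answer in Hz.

184.78 Hz

In Hz:
  118 Hz → 118
  0.006073 kHz = 0.006073 × 10³ Hz = 6.073
  0.004697 kHz = 0.004697 × 10³ Hz = 4.697
  56.01 Hz → 56.01
Sum: 118 + 6.073 + 4.697 + 56.01 = 184.78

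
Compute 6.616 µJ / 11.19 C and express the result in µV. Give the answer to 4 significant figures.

(6.616 × 10⁻⁶) / (11.19) = 0.591242 × 10⁻⁶ V

0.5912 µV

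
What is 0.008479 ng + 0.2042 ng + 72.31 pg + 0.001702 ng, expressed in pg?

286.691 pg

In pg:
  0.008479 ng = 0.008479 × 10³ pg = 8.479
  0.2042 ng = 0.2042 × 10³ pg = 204.2
  72.31 pg → 72.31
  0.001702 ng = 0.001702 × 10³ pg = 1.702
Sum: 8.479 + 204.2 + 72.31 + 1.702 = 286.691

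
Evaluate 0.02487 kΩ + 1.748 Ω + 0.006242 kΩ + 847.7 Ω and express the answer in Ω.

880.56 Ω

In Ω:
  0.02487 kΩ = 0.02487e3 Ω = 24.87
  1.748 Ω → 1.748
  0.006242 kΩ = 0.006242e3 Ω = 6.242
  847.7 Ω → 847.7
Sum: 24.87 + 1.748 + 6.242 + 847.7 = 880.56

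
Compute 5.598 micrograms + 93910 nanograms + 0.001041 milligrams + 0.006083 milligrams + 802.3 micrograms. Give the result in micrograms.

In micrograms:
  5.598 micrograms → 5.598
  93910 nanograms = 93910 × 10⁻³ micrograms = 93.91
  0.001041 milligrams = 0.001041 × 10³ micrograms = 1.041
  0.006083 milligrams = 0.006083 × 10³ micrograms = 6.083
  802.3 micrograms → 802.3
Sum: 5.598 + 93.91 + 1.041 + 6.083 + 802.3 = 908.932

908.932 micrograms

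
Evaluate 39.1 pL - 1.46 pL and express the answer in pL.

In pL:
  39.1 pL → 39.1
  1.46 pL → 1.46
Difference: 39.1 - 1.46 = 37.64

37.64 pL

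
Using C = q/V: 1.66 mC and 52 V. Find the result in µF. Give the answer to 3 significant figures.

31.9 µF

(1.66e-3) / (52) = 0.031923e-3 F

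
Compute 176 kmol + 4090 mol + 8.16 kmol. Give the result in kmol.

188.25 kmol

In kmol:
  176 kmol → 176
  4090 mol = 4090e-3 kmol = 4.09
  8.16 kmol → 8.16
Sum: 176 + 4.09 + 8.16 = 188.25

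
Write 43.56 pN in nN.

0.04356 nN

pico = 10^-12, nano = 10^-9; factor is 10^-3.
43.56 × 10^-3 = 0.04356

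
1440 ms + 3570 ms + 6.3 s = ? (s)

11.31 s

In s:
  1440 ms = 1440 × 10^-3 s = 1.44
  3570 ms = 3570 × 10^-3 s = 3.57
  6.3 s → 6.3
Sum: 1.44 + 3.57 + 6.3 = 11.31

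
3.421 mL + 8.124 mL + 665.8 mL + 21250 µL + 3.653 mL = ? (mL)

In mL:
  3.421 mL → 3.421
  8.124 mL → 8.124
  665.8 mL → 665.8
  21250 µL = 21250 × 10^-3 mL = 21.25
  3.653 mL → 3.653
Sum: 3.421 + 8.124 + 665.8 + 21.25 + 3.653 = 702.248

702.248 mL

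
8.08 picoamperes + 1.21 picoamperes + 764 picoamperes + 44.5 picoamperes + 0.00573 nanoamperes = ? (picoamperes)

In picoamperes:
  8.08 picoamperes → 8.08
  1.21 picoamperes → 1.21
  764 picoamperes → 764
  44.5 picoamperes → 44.5
  0.00573 nanoamperes = 0.00573 × 10^3 picoamperes = 5.73
Sum: 8.08 + 1.21 + 764 + 44.5 + 5.73 = 823.52

823.52 picoamperes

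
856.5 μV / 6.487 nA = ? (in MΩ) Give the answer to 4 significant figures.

0.1320 MΩ

(856.5 × 10⁻⁶) / (6.487 × 10⁻⁹) = 132.033 × 10³ Ω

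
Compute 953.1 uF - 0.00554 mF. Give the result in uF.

In uF:
  953.1 uF → 953.1
  0.00554 mF = 0.00554e3 uF = 5.54
Difference: 953.1 - 5.54 = 947.56

947.56 uF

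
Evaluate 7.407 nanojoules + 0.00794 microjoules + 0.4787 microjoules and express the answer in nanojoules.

494.047 nanojoules

In nanojoules:
  7.407 nanojoules → 7.407
  0.00794 microjoules = 0.00794e3 nanojoules = 7.94
  0.4787 microjoules = 0.4787e3 nanojoules = 478.7
Sum: 7.407 + 7.94 + 478.7 = 494.047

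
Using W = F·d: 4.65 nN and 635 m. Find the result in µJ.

2.95275 µJ

4.65 × 10^-9 × 635 = 2952.75 × 10^-9 J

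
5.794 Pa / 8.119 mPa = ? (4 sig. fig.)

(5.794) / (8.119 × 10^-3) = 0.71363 × 10^3

713.6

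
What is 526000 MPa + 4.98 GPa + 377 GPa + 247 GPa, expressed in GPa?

1154.98 GPa

In GPa:
  526000 MPa = 526000e-3 GPa = 526
  4.98 GPa → 4.98
  377 GPa → 377
  247 GPa → 247
Sum: 526 + 4.98 + 377 + 247 = 1154.98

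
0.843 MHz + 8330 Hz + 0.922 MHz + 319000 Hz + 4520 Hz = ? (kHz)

2096.85 kHz

In kHz:
  0.843 MHz = 0.843e3 kHz = 843
  8330 Hz = 8330e-3 kHz = 8.33
  0.922 MHz = 0.922e3 kHz = 922
  319000 Hz = 319000e-3 kHz = 319
  4520 Hz = 4520e-3 kHz = 4.52
Sum: 843 + 8.33 + 922 + 319 + 4.52 = 2096.85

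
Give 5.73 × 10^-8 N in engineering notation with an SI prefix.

57.3 nN

= 57.3 × 10^-9 N; 10^-9 is nano.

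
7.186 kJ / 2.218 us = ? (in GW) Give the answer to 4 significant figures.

(7.186e3) / (2.218e-6) = 3.23986e9 W

3.240 GW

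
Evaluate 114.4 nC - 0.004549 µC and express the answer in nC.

109.851 nC

In nC:
  114.4 nC → 114.4
  0.004549 µC = 0.004549 × 10³ nC = 4.549
Difference: 114.4 - 4.549 = 109.851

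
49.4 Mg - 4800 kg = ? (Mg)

44.6 Mg

In Mg:
  49.4 Mg → 49.4
  4800 kg = 4800 × 10^-3 Mg = 4.8
Difference: 49.4 - 4.8 = 44.6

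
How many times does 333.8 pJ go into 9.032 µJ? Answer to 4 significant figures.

27060

(9.032e-6) / (333.8e-12) = 0.027058e6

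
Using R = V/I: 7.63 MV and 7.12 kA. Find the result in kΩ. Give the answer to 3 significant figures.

(7.63 × 10^6) / (7.12 × 10^3) = 1.0716 × 10^3 Ω

1.07 kΩ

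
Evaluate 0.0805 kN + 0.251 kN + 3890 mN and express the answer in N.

In N:
  0.0805 kN = 0.0805e3 N = 80.5
  0.251 kN = 0.251e3 N = 251
  3890 mN = 3890e-3 N = 3.89
Sum: 80.5 + 251 + 3.89 = 335.39

335.39 N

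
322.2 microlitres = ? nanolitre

322200 nanolitres

micro = 1e-6, nano = 1e-9; factor is 1e3.
322.2 × 1e3 = 322200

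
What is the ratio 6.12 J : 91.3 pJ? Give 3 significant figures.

67000000000

(6.12) / (91.3e-12) = 0.06703e12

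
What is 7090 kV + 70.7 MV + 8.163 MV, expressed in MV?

85.953 MV

In MV:
  7090 kV = 7090 × 10^-3 MV = 7.09
  70.7 MV → 70.7
  8.163 MV → 8.163
Sum: 7.09 + 70.7 + 8.163 = 85.953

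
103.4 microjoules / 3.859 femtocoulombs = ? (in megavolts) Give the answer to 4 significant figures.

(103.4 × 10^-6) / (3.859 × 10^-15) = 26.7945 × 10^9 V

26790 megavolts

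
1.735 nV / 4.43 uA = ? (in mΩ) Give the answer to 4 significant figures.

(1.735 × 10⁻⁹) / (4.43 × 10⁻⁶) = 0.391648 × 10⁻³ Ω

0.3916 mΩ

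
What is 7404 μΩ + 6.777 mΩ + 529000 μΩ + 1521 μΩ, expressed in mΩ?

In mΩ:
  7404 μΩ = 7404 × 10⁻³ mΩ = 7.404
  6.777 mΩ → 6.777
  529000 μΩ = 529000 × 10⁻³ mΩ = 529
  1521 μΩ = 1521 × 10⁻³ mΩ = 1.521
Sum: 7.404 + 6.777 + 529 + 1.521 = 544.702

544.702 mΩ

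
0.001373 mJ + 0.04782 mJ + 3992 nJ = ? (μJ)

53.185 μJ

In μJ:
  0.001373 mJ = 0.001373e3 μJ = 1.373
  0.04782 mJ = 0.04782e3 μJ = 47.82
  3992 nJ = 3992e-3 μJ = 3.992
Sum: 1.373 + 47.82 + 3.992 = 53.185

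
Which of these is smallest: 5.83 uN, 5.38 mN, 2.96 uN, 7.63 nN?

7.63 nN

5.83 uN = 0.00000583 N
5.38 mN = 0.00538 N
2.96 uN = 0.00000296 N
7.63 nN = 0.00000000763 N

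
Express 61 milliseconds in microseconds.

61000 microseconds

milli = 1e-3, micro = 1e-6; factor is 1e3.
61 × 1e3 = 61000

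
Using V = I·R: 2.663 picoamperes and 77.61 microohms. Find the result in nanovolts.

2.663 × 10^-12 × 77.61 × 10^-6 = 206.67543 × 10^-18 V

0.00000020667543 nanovolts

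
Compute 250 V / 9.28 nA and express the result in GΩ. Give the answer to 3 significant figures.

26.9 GΩ

(250) / (9.28 × 10^-9) = 26.94 × 10^9 Ω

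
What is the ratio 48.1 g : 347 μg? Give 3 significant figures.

139000

(48.1) / (347e-6) = 0.1386e6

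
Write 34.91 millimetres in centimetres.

3.491 centimetres

milli = 10⁻³, centi = 10⁻²; factor is 10⁻¹.
34.91 × 10⁻¹ = 3.491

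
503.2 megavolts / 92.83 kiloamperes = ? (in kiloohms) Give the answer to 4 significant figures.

5.421 kiloohms

(503.2 × 10^6) / (92.83 × 10^3) = 5.42066 × 10^3 Ω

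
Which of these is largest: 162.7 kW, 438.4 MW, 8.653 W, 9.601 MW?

162.7 kW = 162700 W
438.4 MW = 438400000 W
8.653 W = 8.653 W
9.601 MW = 9601000 W

438.4 MW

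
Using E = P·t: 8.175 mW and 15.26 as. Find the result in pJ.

0.0000001247505 pJ

8.175e-3 × 15.26e-18 = 124.7505e-21 J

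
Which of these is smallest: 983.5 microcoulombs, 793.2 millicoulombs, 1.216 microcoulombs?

983.5 microcoulombs = 0.0009835 coulombs
793.2 millicoulombs = 0.7932 coulombs
1.216 microcoulombs = 0.000001216 coulombs

1.216 microcoulombs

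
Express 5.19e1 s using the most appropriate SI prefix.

51.9 s

= 51.9 s; mantissa already in [1, 1000).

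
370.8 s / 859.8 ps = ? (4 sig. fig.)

(370.8) / (859.8 × 10^-12) = 0.43126 × 10^12

431300000000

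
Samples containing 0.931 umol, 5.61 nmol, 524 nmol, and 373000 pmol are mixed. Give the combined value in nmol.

In nmol:
  0.931 umol = 0.931 × 10³ nmol = 931
  5.61 nmol → 5.61
  524 nmol → 524
  373000 pmol = 373000 × 10⁻³ nmol = 373
Sum: 931 + 5.61 + 524 + 373 = 1833.61

1833.61 nmol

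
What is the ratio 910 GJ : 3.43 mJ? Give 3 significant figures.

(910 × 10^9) / (3.43 × 10^-3) = 265.3 × 10^12

265000000000000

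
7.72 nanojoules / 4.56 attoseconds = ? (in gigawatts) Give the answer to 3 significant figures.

(7.72e-9) / (4.56e-18) = 1.693e9 W

1.69 gigawatts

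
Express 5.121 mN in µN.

5121 µN

milli = 1e-3, micro = 1e-6; factor is 1e3.
5.121 × 1e3 = 5121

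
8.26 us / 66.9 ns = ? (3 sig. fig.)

(8.26e-6) / (66.9e-9) = 0.1235e3

123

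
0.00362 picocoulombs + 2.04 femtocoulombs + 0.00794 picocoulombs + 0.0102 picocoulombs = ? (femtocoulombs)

23.8 femtocoulombs

In femtocoulombs:
  0.00362 picocoulombs = 0.00362 × 10^3 femtocoulombs = 3.62
  2.04 femtocoulombs → 2.04
  0.00794 picocoulombs = 0.00794 × 10^3 femtocoulombs = 7.94
  0.0102 picocoulombs = 0.0102 × 10^3 femtocoulombs = 10.2
Sum: 3.62 + 2.04 + 7.94 + 10.2 = 23.8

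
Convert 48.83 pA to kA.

0.00000000000004883 kA

pico = 10^-12, kilo = 10^3; factor is 10^-15.
48.83 × 10^-15 = 0.00000000000004883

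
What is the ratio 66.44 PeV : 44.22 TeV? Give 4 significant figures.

(66.44 × 10^15) / (44.22 × 10^12) = 1.5025 × 10^3

1502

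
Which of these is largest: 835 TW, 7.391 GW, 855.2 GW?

835 TW

835 TW = 835000000000000 W
7.391 GW = 7391000000 W
855.2 GW = 855200000000 W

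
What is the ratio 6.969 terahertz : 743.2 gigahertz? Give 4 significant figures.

9.377

(6.969e12) / (743.2e9) = 0.009377e3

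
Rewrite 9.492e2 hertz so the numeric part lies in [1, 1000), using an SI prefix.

949.2 hertz

= 949.2 hertz; mantissa already in [1, 1000).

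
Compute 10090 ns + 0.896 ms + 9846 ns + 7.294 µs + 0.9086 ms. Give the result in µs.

In µs:
  10090 ns = 10090 × 10⁻³ µs = 10.09
  0.896 ms = 0.896 × 10³ µs = 896
  9846 ns = 9846 × 10⁻³ µs = 9.846
  7.294 µs → 7.294
  0.9086 ms = 0.9086 × 10³ µs = 908.6
Sum: 10.09 + 896 + 9.846 + 7.294 + 908.6 = 1831.83

1831.83 µs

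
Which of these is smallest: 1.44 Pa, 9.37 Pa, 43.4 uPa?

43.4 uPa

1.44 Pa = 1.44 Pa
9.37 Pa = 9.37 Pa
43.4 uPa = 0.0000434 Pa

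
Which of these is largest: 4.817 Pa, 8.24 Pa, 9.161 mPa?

8.24 Pa

4.817 Pa = 4.817 Pa
8.24 Pa = 8.24 Pa
9.161 mPa = 0.009161 Pa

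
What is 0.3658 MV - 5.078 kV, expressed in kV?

360.722 kV

In kV:
  0.3658 MV = 0.3658 × 10³ kV = 365.8
  5.078 kV → 5.078
Difference: 365.8 - 5.078 = 360.722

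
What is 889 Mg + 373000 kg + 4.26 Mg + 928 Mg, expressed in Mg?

2194.26 Mg

In Mg:
  889 Mg → 889
  373000 kg = 373000e-3 Mg = 373
  4.26 Mg → 4.26
  928 Mg → 928
Sum: 889 + 373 + 4.26 + 928 = 2194.26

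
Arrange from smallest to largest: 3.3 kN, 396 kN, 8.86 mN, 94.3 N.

3.3 kN = 3300 N
396 kN = 396000 N
8.86 mN = 0.00886 N
94.3 N = 94.3 N

8.86 mN < 94.3 N < 3.3 kN < 396 kN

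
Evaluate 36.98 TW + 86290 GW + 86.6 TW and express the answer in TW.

209.87 TW

In TW:
  36.98 TW → 36.98
  86290 GW = 86290 × 10⁻³ TW = 86.29
  86.6 TW → 86.6
Sum: 36.98 + 86.29 + 86.6 = 209.87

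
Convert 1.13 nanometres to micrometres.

0.00113 micrometres

nano = 1e-9, micro = 1e-6; factor is 1e-3.
1.13 × 1e-3 = 0.00113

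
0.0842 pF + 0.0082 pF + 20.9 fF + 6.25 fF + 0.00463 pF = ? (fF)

124.18 fF

In fF:
  0.0842 pF = 0.0842 × 10^3 fF = 84.2
  0.0082 pF = 0.0082 × 10^3 fF = 8.2
  20.9 fF → 20.9
  6.25 fF → 6.25
  0.00463 pF = 0.00463 × 10^3 fF = 4.63
Sum: 84.2 + 8.2 + 20.9 + 6.25 + 4.63 = 124.18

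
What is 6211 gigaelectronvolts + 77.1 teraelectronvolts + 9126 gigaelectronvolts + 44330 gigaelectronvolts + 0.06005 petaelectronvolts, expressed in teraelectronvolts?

196.817 teraelectronvolts

In teraelectronvolts:
  6211 gigaelectronvolts = 6211e-3 teraelectronvolts = 6.211
  77.1 teraelectronvolts → 77.1
  9126 gigaelectronvolts = 9126e-3 teraelectronvolts = 9.126
  44330 gigaelectronvolts = 44330e-3 teraelectronvolts = 44.33
  0.06005 petaelectronvolts = 0.06005e3 teraelectronvolts = 60.05
Sum: 6.211 + 77.1 + 9.126 + 44.33 + 60.05 = 196.817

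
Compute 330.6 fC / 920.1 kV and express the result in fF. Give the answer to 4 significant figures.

0.0003593 fF

(330.6 × 10⁻¹⁵) / (920.1 × 10³) = 0.359309 × 10⁻¹⁸ F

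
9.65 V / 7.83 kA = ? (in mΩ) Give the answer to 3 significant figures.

1.23 mΩ

(9.65) / (7.83 × 10³) = 1.2324 × 10⁻³ Ω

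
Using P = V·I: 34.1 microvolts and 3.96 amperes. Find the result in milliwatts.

0.135036 milliwatts

34.1 × 10^-6 × 3.96 = 135.036 × 10^-6 W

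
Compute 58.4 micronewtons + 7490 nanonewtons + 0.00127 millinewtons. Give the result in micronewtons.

In micronewtons:
  58.4 micronewtons → 58.4
  7490 nanonewtons = 7490e-3 micronewtons = 7.49
  0.00127 millinewtons = 0.00127e3 micronewtons = 1.27
Sum: 58.4 + 7.49 + 1.27 = 67.16

67.16 micronewtons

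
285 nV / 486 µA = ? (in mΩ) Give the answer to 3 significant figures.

(285 × 10^-9) / (486 × 10^-6) = 0.58642 × 10^-3 Ω

0.586 mΩ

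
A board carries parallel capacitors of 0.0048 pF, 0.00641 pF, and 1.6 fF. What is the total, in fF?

In fF:
  0.0048 pF = 0.0048e3 fF = 4.8
  0.00641 pF = 0.00641e3 fF = 6.41
  1.6 fF → 1.6
Sum: 4.8 + 6.41 + 1.6 = 12.81

12.81 fF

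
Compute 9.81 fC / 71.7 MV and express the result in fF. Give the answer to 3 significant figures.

0.000000137 fF

(9.81e-15) / (71.7e6) = 0.13682e-21 F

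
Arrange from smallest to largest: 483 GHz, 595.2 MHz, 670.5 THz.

483 GHz = 483000000000 Hz
595.2 MHz = 595200000 Hz
670.5 THz = 670500000000000 Hz

595.2 MHz < 483 GHz < 670.5 THz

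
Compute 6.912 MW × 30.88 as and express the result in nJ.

0.21344256 nJ

6.912 × 10⁶ × 30.88 × 10⁻¹⁸ = 213.44256 × 10⁻¹² J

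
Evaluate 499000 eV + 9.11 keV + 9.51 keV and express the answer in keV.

In keV:
  499000 eV = 499000 × 10^-3 keV = 499
  9.11 keV → 9.11
  9.51 keV → 9.51
Sum: 499 + 9.11 + 9.51 = 517.62

517.62 keV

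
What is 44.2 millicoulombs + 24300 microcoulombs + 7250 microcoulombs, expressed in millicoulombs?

In millicoulombs:
  44.2 millicoulombs → 44.2
  24300 microcoulombs = 24300e-3 millicoulombs = 24.3
  7250 microcoulombs = 7250e-3 millicoulombs = 7.25
Sum: 44.2 + 24.3 + 7.25 = 75.75

75.75 millicoulombs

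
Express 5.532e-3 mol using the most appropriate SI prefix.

5.532 mmol

= 5.532e-3 mol; 1e-3 is milli.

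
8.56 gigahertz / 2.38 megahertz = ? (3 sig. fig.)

(8.56 × 10⁹) / (2.38 × 10⁶) = 3.597 × 10³

3600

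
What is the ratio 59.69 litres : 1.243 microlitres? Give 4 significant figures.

(59.69) / (1.243 × 10^-6) = 48.021 × 10^6

48020000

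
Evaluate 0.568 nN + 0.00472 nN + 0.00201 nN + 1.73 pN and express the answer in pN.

In pN:
  0.568 nN = 0.568 × 10³ pN = 568
  0.00472 nN = 0.00472 × 10³ pN = 4.72
  0.00201 nN = 0.00201 × 10³ pN = 2.01
  1.73 pN → 1.73
Sum: 568 + 4.72 + 2.01 + 1.73 = 576.46

576.46 pN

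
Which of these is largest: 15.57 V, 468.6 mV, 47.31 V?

47.31 V

15.57 V = 15.57 V
468.6 mV = 0.4686 V
47.31 V = 47.31 V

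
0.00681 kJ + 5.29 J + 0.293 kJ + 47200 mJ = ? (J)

352.3 J

In J:
  0.00681 kJ = 0.00681e3 J = 6.81
  5.29 J → 5.29
  0.293 kJ = 0.293e3 J = 293
  47200 mJ = 47200e-3 J = 47.2
Sum: 6.81 + 5.29 + 293 + 47.2 = 352.3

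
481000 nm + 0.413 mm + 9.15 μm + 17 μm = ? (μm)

In μm:
  481000 nm = 481000e-3 μm = 481
  0.413 mm = 0.413e3 μm = 413
  9.15 μm → 9.15
  17 μm → 17
Sum: 481 + 413 + 9.15 + 17 = 920.15

920.15 μm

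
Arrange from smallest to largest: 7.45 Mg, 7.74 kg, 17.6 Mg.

7.45 Mg = 7450000 g
7.74 kg = 7740 g
17.6 Mg = 17600000 g

7.74 kg < 7.45 Mg < 17.6 Mg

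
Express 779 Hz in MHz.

(no prefix) = 1e0, mega = 1e6; factor is 1e-6.
779 × 1e-6 = 0.000779

0.000779 MHz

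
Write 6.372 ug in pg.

micro = 1e-6, pico = 1e-12; factor is 1e6.
6.372 × 1e6 = 6372000

6372000 pg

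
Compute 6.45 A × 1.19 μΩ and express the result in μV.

7.6755 μV

6.45 × 1.19 × 10⁻⁶ = 7.6755 × 10⁻⁶ V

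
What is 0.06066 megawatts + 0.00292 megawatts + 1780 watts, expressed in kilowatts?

In kilowatts:
  0.06066 megawatts = 0.06066e3 kilowatts = 60.66
  0.00292 megawatts = 0.00292e3 kilowatts = 2.92
  1780 watts = 1780e-3 kilowatts = 1.78
Sum: 60.66 + 2.92 + 1.78 = 65.36

65.36 kilowatts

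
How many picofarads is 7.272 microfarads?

micro = 10⁻⁶, pico = 10⁻¹²; factor is 10⁶.
7.272 × 10⁶ = 7272000

7272000 picofarads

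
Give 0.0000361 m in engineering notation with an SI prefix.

= 36.1 × 10⁻⁶ m; 10⁻⁶ is micro.

36.1 µm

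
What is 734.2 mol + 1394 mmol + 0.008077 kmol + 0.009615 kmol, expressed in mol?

753.286 mol

In mol:
  734.2 mol → 734.2
  1394 mmol = 1394 × 10^-3 mol = 1.394
  0.008077 kmol = 0.008077 × 10^3 mol = 8.077
  0.009615 kmol = 0.009615 × 10^3 mol = 9.615
Sum: 734.2 + 1.394 + 8.077 + 9.615 = 753.286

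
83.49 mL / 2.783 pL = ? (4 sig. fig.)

(83.49 × 10⁻³) / (2.783 × 10⁻¹²) = 30 × 10⁹

30000000000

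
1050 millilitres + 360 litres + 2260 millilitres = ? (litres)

In litres:
  1050 millilitres = 1050e-3 litres = 1.05
  360 litres → 360
  2260 millilitres = 2260e-3 litres = 2.26
Sum: 1.05 + 360 + 2.26 = 363.31

363.31 litres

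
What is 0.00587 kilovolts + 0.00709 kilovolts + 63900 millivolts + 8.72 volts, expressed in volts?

In volts:
  0.00587 kilovolts = 0.00587 × 10³ volts = 5.87
  0.00709 kilovolts = 0.00709 × 10³ volts = 7.09
  63900 millivolts = 63900 × 10⁻³ volts = 63.9
  8.72 volts → 8.72
Sum: 5.87 + 7.09 + 63.9 + 8.72 = 85.58

85.58 volts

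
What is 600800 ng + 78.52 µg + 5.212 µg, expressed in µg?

In µg:
  600800 ng = 600800 × 10⁻³ µg = 600.8
  78.52 µg → 78.52
  5.212 µg → 5.212
Sum: 600.8 + 78.52 + 5.212 = 684.532

684.532 µg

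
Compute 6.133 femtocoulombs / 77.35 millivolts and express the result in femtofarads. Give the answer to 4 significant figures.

79.29 femtofarads

(6.133 × 10⁻¹⁵) / (77.35 × 10⁻³) = 0.0792889 × 10⁻¹² F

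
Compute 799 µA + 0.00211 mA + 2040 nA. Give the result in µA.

803.15 µA

In µA:
  799 µA → 799
  0.00211 mA = 0.00211 × 10³ µA = 2.11
  2040 nA = 2040 × 10⁻³ µA = 2.04
Sum: 799 + 2.11 + 2.04 = 803.15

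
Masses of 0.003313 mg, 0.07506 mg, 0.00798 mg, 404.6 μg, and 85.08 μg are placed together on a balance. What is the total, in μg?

576.033 μg

In μg:
  0.003313 mg = 0.003313e3 μg = 3.313
  0.07506 mg = 0.07506e3 μg = 75.06
  0.00798 mg = 0.00798e3 μg = 7.98
  404.6 μg → 404.6
  85.08 μg → 85.08
Sum: 3.313 + 75.06 + 7.98 + 404.6 + 85.08 = 576.033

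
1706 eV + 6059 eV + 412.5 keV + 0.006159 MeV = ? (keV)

426.424 keV

In keV:
  1706 eV = 1706e-3 keV = 1.706
  6059 eV = 6059e-3 keV = 6.059
  412.5 keV → 412.5
  0.006159 MeV = 0.006159e3 keV = 6.159
Sum: 1.706 + 6.059 + 412.5 + 6.159 = 426.424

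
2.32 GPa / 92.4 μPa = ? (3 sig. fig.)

(2.32e9) / (92.4e-6) = 0.02511e15

25100000000000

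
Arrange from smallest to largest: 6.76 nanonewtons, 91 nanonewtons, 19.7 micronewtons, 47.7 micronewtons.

6.76 nanonewtons < 91 nanonewtons < 19.7 micronewtons < 47.7 micronewtons

6.76 nanonewtons = 0.00000000676 newtons
91 nanonewtons = 0.000000091 newtons
19.7 micronewtons = 0.0000197 newtons
47.7 micronewtons = 0.0000477 newtons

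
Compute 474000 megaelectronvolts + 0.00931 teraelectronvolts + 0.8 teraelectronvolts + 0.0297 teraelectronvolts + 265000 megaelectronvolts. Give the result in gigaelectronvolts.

In gigaelectronvolts:
  474000 megaelectronvolts = 474000e-3 gigaelectronvolts = 474
  0.00931 teraelectronvolts = 0.00931e3 gigaelectronvolts = 9.31
  0.8 teraelectronvolts = 0.8e3 gigaelectronvolts = 800
  0.0297 teraelectronvolts = 0.0297e3 gigaelectronvolts = 29.7
  265000 megaelectronvolts = 265000e-3 gigaelectronvolts = 265
Sum: 474 + 9.31 + 800 + 29.7 + 265 = 1578.01

1578.01 gigaelectronvolts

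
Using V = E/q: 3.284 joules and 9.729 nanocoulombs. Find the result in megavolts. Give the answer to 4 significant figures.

(3.284) / (9.729 × 10^-9) = 0.337548 × 10^9 V

337.5 megavolts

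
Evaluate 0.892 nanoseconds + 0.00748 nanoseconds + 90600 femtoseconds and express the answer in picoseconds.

990.08 picoseconds

In picoseconds:
  0.892 nanoseconds = 0.892e3 picoseconds = 892
  0.00748 nanoseconds = 0.00748e3 picoseconds = 7.48
  90600 femtoseconds = 90600e-3 picoseconds = 90.6
Sum: 892 + 7.48 + 90.6 = 990.08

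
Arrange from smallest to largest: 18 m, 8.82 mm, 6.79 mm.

6.79 mm < 8.82 mm < 18 m

18 m = 18 m
8.82 mm = 0.00882 m
6.79 mm = 0.00679 m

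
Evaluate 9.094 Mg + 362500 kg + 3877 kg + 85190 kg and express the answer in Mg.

460.661 Mg

In Mg:
  9.094 Mg → 9.094
  362500 kg = 362500e-3 Mg = 362.5
  3877 kg = 3877e-3 Mg = 3.877
  85190 kg = 85190e-3 Mg = 85.19
Sum: 9.094 + 362.5 + 3.877 + 85.19 = 460.661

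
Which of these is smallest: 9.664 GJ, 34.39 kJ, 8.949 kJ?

9.664 GJ = 9664000000 J
34.39 kJ = 34390 J
8.949 kJ = 8949 J

8.949 kJ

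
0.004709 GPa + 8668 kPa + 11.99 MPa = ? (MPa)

In MPa:
  0.004709 GPa = 0.004709 × 10³ MPa = 4.709
  8668 kPa = 8668 × 10⁻³ MPa = 8.668
  11.99 MPa → 11.99
Sum: 4.709 + 8.668 + 11.99 = 25.367

25.367 MPa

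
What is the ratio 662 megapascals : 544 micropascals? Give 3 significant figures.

(662 × 10⁶) / (544 × 10⁻⁶) = 1.217 × 10¹²

1220000000000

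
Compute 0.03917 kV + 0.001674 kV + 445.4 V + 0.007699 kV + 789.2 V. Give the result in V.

1283.143 V

In V:
  0.03917 kV = 0.03917 × 10³ V = 39.17
  0.001674 kV = 0.001674 × 10³ V = 1.674
  445.4 V → 445.4
  0.007699 kV = 0.007699 × 10³ V = 7.699
  789.2 V → 789.2
Sum: 39.17 + 1.674 + 445.4 + 7.699 + 789.2 = 1283.143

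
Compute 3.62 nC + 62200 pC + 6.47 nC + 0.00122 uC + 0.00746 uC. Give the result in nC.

In nC:
  3.62 nC → 3.62
  62200 pC = 62200 × 10⁻³ nC = 62.2
  6.47 nC → 6.47
  0.00122 uC = 0.00122 × 10³ nC = 1.22
  0.00746 uC = 0.00746 × 10³ nC = 7.46
Sum: 3.62 + 62.2 + 6.47 + 1.22 + 7.46 = 80.97

80.97 nC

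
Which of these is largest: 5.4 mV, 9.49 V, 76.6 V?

5.4 mV = 0.0054 V
9.49 V = 9.49 V
76.6 V = 76.6 V

76.6 V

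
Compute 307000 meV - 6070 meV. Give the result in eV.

300.93 eV

In eV:
  307000 meV = 307000 × 10⁻³ eV = 307
  6070 meV = 6070 × 10⁻³ eV = 6.07
Difference: 307 - 6.07 = 300.93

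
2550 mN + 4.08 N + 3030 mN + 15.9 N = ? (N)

In N:
  2550 mN = 2550 × 10^-3 N = 2.55
  4.08 N → 4.08
  3030 mN = 3030 × 10^-3 N = 3.03
  15.9 N → 15.9
Sum: 2.55 + 4.08 + 3.03 + 15.9 = 25.56

25.56 N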